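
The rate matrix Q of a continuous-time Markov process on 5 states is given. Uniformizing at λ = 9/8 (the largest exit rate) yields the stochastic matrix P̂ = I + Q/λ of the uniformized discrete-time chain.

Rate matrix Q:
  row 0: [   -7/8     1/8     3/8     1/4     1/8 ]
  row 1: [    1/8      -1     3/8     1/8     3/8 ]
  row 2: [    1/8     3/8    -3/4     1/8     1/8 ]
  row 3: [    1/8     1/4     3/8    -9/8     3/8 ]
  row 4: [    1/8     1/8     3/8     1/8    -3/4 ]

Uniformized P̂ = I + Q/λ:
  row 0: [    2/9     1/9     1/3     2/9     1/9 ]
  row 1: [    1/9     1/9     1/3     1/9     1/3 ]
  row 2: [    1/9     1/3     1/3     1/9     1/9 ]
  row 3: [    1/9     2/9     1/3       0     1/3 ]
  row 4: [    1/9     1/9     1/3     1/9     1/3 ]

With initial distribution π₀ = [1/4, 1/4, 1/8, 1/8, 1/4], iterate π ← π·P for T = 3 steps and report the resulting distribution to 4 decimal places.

t=0: π = [0.2500, 0.2500, 0.1250, 0.1250, 0.2500]
t=1: π = [0.1389, 0.1528, 0.3333, 0.1250, 0.2500]
t=2: π = [0.1265, 0.1991, 0.3333, 0.1127, 0.2284]
t=3: π = [0.1252, 0.1977, 0.3333, 0.1127, 0.2311]

π = [0.1252, 0.1977, 0.3333, 0.1127, 0.2311]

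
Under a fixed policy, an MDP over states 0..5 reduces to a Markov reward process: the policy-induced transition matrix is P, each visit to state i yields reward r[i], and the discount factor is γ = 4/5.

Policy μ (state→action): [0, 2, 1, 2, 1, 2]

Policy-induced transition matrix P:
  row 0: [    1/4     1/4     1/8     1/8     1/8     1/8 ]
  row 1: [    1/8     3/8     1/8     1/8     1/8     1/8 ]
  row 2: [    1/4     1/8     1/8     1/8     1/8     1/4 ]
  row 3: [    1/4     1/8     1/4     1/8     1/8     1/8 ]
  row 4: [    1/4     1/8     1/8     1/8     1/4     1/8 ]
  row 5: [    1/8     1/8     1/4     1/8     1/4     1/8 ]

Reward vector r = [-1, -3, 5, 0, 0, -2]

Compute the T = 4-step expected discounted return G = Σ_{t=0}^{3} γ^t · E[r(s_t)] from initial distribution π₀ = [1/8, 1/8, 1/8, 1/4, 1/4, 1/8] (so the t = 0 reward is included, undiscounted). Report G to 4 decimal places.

G = -0.5963

t=0: π = [0.1250, 0.1250, 0.1250, 0.2500, 0.2500, 0.1250], E[r] = -0.1250, γ^t·E[r] = -0.125000, running G = -0.125000
t=1: π = [0.2188, 0.1719, 0.1719, 0.1250, 0.1719, 0.1406], E[r] = -0.1563, γ^t·E[r] = -0.125000, running G = -0.250000
t=2: π = [0.2109, 0.1953, 0.1582, 0.1250, 0.1641, 0.1465], E[r] = -0.2988, γ^t·E[r] = -0.191250, running G = -0.441250
t=3: π = [0.2073, 0.2002, 0.1589, 0.1250, 0.1638, 0.1448], E[r] = -0.3027, γ^t·E[r] = -0.155000, running G = -0.596250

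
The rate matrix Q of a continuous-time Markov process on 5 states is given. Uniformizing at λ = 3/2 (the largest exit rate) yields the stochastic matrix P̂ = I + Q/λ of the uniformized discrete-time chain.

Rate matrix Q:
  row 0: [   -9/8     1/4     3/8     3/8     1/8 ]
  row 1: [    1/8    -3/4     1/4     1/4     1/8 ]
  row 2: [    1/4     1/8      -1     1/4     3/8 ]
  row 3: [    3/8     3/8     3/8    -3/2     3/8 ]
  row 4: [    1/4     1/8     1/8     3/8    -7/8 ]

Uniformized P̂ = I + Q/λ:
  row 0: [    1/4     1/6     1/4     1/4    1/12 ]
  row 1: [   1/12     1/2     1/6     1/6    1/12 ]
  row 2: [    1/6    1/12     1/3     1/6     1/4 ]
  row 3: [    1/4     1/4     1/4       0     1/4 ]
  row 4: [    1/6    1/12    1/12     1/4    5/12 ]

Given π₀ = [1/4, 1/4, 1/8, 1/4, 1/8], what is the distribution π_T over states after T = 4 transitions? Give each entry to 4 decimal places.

π = [0.1770, 0.2189, 0.2131, 0.1712, 0.2198]

t=0: π = [0.2500, 0.2500, 0.1250, 0.2500, 0.1250]
t=1: π = [0.1875, 0.2500, 0.2188, 0.1563, 0.1875]
t=2: π = [0.1745, 0.2292, 0.2161, 0.1719, 0.2083]
t=3: π = [0.1764, 0.2220, 0.2142, 0.1699, 0.2174]
t=4: π = [0.1770, 0.2189, 0.2131, 0.1712, 0.2198]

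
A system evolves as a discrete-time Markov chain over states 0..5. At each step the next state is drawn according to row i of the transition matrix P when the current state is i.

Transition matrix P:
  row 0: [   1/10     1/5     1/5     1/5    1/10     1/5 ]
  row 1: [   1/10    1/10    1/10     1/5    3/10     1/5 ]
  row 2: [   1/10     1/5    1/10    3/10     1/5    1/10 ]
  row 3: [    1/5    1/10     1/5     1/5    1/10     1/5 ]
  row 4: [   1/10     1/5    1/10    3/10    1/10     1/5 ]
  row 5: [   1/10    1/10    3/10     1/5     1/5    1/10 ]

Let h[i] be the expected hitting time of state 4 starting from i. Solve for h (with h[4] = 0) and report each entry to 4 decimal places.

h = [6.0882, 5.0265, 5.5900, 6.1944, 0.0000, 5.5860]

First-step conditioning: h[4] = 0; for i ≠ 4, h[i] = 1 + Σ_k P[i][k]·h[k].
  h[0] = 1 + 1/10·h[0] + 1/5·h[1] + 1/5·h[2] + 1/5·h[3] + 1/5·h[5]
  h[1] = 1 + 1/10·h[0] + 1/10·h[1] + 1/10·h[2] + 1/5·h[3] + 1/5·h[5]
  h[2] = 1 + 1/10·h[0] + 1/5·h[1] + 1/10·h[2] + 3/10·h[3] + 1/10·h[5]
  h[3] = 1 + 1/5·h[0] + 1/10·h[1] + 1/5·h[2] + 1/5·h[3] + 1/5·h[5]
  h[5] = 1 + 1/10·h[0] + 1/10·h[1] + 3/10·h[2] + 1/5·h[3] + 1/10·h[5]
Solving the 5×5 linear system over states ≠ 4 gives exactly h = [14910/2449, 12310/2449, 13690/2449, 15170/2449, 0, 13680/2449] (h[4] = 0 is the target).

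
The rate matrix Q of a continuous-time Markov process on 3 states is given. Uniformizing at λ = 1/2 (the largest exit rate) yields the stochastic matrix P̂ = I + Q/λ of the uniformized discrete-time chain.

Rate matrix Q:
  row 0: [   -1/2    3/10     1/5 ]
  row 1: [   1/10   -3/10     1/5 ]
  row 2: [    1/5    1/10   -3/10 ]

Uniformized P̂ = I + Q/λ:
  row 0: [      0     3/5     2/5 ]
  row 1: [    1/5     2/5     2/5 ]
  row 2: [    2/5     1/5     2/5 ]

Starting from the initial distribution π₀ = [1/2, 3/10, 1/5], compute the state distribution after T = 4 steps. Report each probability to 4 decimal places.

t=0: π = [0.5000, 0.3000, 0.2000]
t=1: π = [0.1400, 0.4600, 0.4000]
t=2: π = [0.2520, 0.3480, 0.4000]
t=3: π = [0.2296, 0.3704, 0.4000]
t=4: π = [0.2341, 0.3659, 0.4000]

π = [0.2341, 0.3659, 0.4000]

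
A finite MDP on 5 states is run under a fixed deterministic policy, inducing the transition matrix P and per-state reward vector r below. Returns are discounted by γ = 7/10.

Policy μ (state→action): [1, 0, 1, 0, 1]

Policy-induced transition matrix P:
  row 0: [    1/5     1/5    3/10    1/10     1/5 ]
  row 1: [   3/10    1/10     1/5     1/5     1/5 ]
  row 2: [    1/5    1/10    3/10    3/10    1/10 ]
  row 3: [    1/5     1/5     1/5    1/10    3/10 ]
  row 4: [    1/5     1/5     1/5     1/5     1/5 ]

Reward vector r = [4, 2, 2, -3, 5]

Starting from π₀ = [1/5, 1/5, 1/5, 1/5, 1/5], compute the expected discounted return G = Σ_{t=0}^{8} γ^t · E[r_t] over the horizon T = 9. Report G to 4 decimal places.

G = 6.6330

t=0: π = [0.2000, 0.2000, 0.2000, 0.2000, 0.2000], E[r] = 2.0000, γ^t·E[r] = 2.000000, running G = 2.000000
t=1: π = [0.2200, 0.1600, 0.2400, 0.1800, 0.2000], E[r] = 2.1400, γ^t·E[r] = 1.498000, running G = 3.498000
t=2: π = [0.2160, 0.1600, 0.2460, 0.1840, 0.1940], E[r] = 2.0940, γ^t·E[r] = 1.026060, running G = 4.524060
t=3: π = [0.2160, 0.1594, 0.2462, 0.1846, 0.1938], E[r] = 2.0904, γ^t·E[r] = 0.717007, running G = 5.241067
t=4: π = [0.2159, 0.1594, 0.2462, 0.1846, 0.1938], E[r] = 2.0906, γ^t·E[r] = 0.501953, running G = 5.743020
t=5: π = [0.2159, 0.1594, 0.2462, 0.1846, 0.1938], E[r] = 2.0905, γ^t·E[r] = 0.351355, running G = 6.094376
t=6: π = [0.2159, 0.1594, 0.2462, 0.1846, 0.1938], E[r] = 2.0905, γ^t·E[r] = 0.245950, running G = 6.340326
t=7: π = [0.2159, 0.1594, 0.2462, 0.1846, 0.1938], E[r] = 2.0905, γ^t·E[r] = 0.172165, running G = 6.512491
t=8: π = [0.2159, 0.1594, 0.2462, 0.1846, 0.1938], E[r] = 2.0905, γ^t·E[r] = 0.120516, running G = 6.633007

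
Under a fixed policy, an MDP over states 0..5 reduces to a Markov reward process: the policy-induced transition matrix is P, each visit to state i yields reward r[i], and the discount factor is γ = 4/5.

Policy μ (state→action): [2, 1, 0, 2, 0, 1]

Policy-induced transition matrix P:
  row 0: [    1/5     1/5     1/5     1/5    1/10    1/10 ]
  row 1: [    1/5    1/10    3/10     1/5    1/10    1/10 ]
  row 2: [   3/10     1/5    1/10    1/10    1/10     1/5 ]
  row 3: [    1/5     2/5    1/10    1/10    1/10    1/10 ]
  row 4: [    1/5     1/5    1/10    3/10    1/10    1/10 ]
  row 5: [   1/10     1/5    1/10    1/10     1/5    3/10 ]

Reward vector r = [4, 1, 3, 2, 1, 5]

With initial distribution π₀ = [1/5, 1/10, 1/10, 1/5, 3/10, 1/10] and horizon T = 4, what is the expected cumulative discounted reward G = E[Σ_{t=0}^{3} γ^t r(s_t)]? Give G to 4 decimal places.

t=0: π = [0.2000, 0.1000, 0.1000, 0.2000, 0.3000, 0.1000], E[r] = 2.4000, γ^t·E[r] = 2.400000, running G = 2.400000
t=1: π = [0.2000, 0.2300, 0.1400, 0.1900, 0.1100, 0.1300], E[r] = 2.5900, γ^t·E[r] = 2.072000, running G = 4.472000
t=2: π = [0.2010, 0.2150, 0.1660, 0.1650, 0.1130, 0.1400], E[r] = 2.6600, γ^t·E[r] = 1.702400, running G = 6.174400
t=3: π = [0.2026, 0.2115, 0.1631, 0.1642, 0.1140, 0.1446], E[r] = 2.6766, γ^t·E[r] = 1.370419, running G = 7.544819

G = 7.5448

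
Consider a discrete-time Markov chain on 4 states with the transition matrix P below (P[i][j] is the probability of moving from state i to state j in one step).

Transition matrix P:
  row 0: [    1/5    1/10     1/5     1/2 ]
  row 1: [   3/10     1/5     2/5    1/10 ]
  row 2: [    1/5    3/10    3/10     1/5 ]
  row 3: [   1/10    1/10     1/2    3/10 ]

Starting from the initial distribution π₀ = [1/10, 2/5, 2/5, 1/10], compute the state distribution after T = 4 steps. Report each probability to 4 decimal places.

t=0: π = [0.1000, 0.4000, 0.4000, 0.1000]
t=1: π = [0.2300, 0.2200, 0.3500, 0.2000]
t=2: π = [0.2020, 0.1920, 0.3390, 0.2670]
t=3: π = [0.1925, 0.1870, 0.3524, 0.2681]
t=4: π = [0.1919, 0.1892, 0.3531, 0.2659]

π = [0.1919, 0.1892, 0.3531, 0.2659]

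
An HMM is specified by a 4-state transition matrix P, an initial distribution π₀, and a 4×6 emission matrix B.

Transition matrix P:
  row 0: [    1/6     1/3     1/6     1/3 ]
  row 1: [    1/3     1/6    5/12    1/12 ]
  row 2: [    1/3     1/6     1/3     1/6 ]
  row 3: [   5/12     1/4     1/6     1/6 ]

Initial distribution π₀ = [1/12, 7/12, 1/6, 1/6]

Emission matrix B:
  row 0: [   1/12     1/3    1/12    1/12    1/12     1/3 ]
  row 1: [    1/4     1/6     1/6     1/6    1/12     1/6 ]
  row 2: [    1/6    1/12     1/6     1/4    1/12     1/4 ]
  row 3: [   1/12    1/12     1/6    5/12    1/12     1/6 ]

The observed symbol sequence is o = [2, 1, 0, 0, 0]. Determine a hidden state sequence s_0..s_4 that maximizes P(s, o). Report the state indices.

path = [1, 0, 1, 2, 2]

t=0: δ = [6.944e-03, 9.722e-02, 2.778e-02, 2.778e-02]  (obs o_0=2)
t=1: δ = [1.080e-02, 2.701e-03, 3.376e-03, 6.752e-04]  ψ = [1, 1, 1, 1]  (obs o_1=1)
t=2: δ = [1.500e-04, 9.002e-04, 3.001e-04, 3.001e-04]  ψ = [0, 0, 0, 0]  (obs o_2=0)
t=3: δ = [2.501e-05, 3.751e-05, 6.251e-05, 6.251e-06]  ψ = [1, 1, 1, 1]  (obs o_3=0)
t=4: δ = [1.737e-06, 2.605e-06, 3.473e-06, 8.683e-07]  ψ = [2, 2, 2, 2]  (obs o_4=0)
backtrack: best end state = 2; path = [1, 0, 1, 2, 2]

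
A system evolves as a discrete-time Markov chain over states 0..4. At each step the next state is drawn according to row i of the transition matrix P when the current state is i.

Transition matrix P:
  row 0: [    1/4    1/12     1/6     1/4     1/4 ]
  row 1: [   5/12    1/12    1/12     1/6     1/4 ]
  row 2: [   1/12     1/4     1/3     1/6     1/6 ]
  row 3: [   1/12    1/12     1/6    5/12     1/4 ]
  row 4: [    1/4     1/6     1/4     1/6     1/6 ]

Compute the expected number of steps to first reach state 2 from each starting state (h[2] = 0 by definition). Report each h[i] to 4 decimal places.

First-step conditioning: h[2] = 0; for i ≠ 2, h[i] = 1 + Σ_k P[i][k]·h[k].
  h[0] = 1 + 1/4·h[0] + 1/12·h[1] + 1/4·h[3] + 1/4·h[4]
  h[1] = 1 + 5/12·h[0] + 1/12·h[1] + 1/6·h[3] + 1/4·h[4]
  h[3] = 1 + 1/12·h[0] + 1/12·h[1] + 5/12·h[3] + 1/4·h[4]
  h[4] = 1 + 1/4·h[0] + 1/6·h[1] + 1/6·h[3] + 1/6·h[4]
Solving the 4×4 linear system over states ≠ 2 gives exactly h = [468/83, 507/83, 0, 468/83, 435/83] (h[2] = 0 is the target).

h = [5.6386, 6.1084, 0.0000, 5.6386, 5.2410]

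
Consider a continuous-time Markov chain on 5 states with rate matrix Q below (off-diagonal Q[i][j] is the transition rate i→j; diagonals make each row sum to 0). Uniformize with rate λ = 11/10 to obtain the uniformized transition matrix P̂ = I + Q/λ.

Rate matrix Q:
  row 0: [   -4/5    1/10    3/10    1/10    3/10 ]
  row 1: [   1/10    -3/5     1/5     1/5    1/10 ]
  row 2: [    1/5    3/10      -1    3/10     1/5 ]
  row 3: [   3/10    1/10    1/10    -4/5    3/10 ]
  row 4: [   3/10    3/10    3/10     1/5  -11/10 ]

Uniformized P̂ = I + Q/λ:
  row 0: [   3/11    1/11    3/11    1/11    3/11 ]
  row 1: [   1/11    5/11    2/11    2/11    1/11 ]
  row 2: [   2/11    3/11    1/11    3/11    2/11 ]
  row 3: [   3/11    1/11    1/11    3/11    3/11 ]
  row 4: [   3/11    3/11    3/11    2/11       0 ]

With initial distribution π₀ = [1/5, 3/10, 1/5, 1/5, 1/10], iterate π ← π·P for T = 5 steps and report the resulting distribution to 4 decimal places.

t=0: π = [0.2000, 0.3000, 0.2000, 0.2000, 0.1000]
t=1: π = [0.2000, 0.2545, 0.1727, 0.2000, 0.1727]
t=2: π = [0.2107, 0.2463, 0.1818, 0.1975, 0.1636]
t=3: π = [0.2114, 0.2433, 0.1814, 0.1971, 0.1668]
t=4: π = [0.2120, 0.2427, 0.1818, 0.1970, 0.1665]
t=5: π = [0.2121, 0.2425, 0.1818, 0.1970, 0.1667]

π = [0.2121, 0.2425, 0.1818, 0.1970, 0.1667]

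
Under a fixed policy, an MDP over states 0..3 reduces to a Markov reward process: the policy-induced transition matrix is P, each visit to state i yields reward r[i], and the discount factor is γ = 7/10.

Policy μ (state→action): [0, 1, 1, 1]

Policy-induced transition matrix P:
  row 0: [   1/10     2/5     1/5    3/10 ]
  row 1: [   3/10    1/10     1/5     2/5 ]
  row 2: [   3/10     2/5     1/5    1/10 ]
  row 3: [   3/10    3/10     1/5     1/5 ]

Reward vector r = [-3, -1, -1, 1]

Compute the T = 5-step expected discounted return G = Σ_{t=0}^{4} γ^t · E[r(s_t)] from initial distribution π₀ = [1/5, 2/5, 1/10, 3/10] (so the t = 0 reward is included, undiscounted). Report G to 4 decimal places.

G = -2.5081

t=0: π = [0.2000, 0.4000, 0.1000, 0.3000], E[r] = -0.8000, γ^t·E[r] = -0.800000, running G = -0.800000
t=1: π = [0.2600, 0.2500, 0.2000, 0.2900], E[r] = -0.9400, γ^t·E[r] = -0.658000, running G = -1.458000
t=2: π = [0.2480, 0.2960, 0.2000, 0.2560], E[r] = -0.9840, γ^t·E[r] = -0.482160, running G = -1.940160
t=3: π = [0.2504, 0.2856, 0.2000, 0.2640], E[r] = -0.9728, γ^t·E[r] = -0.333670, running G = -2.273830
t=4: π = [0.2499, 0.2879, 0.2000, 0.2622], E[r] = -0.9755, γ^t·E[r] = -0.234222, running G = -2.508053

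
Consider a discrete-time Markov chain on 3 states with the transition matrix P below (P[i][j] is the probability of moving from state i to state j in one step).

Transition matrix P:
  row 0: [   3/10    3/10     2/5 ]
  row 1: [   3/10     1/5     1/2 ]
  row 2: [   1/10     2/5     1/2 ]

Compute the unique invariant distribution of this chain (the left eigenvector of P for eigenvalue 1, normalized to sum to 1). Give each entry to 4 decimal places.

π = [0.2041, 0.3163, 0.4796]

Balance equations π_j = Σ_i π_i·P[i][j]:
  π_0 = 3/10·π_0 + 3/10·π_1 + 1/10·π_2
  π_1 = 3/10·π_0 + 1/5·π_1 + 2/5·π_2
  normalize: π_0 + π_1 + π_2 = 1
Solving the linear system gives exactly π = [10/49, 31/98, 47/98].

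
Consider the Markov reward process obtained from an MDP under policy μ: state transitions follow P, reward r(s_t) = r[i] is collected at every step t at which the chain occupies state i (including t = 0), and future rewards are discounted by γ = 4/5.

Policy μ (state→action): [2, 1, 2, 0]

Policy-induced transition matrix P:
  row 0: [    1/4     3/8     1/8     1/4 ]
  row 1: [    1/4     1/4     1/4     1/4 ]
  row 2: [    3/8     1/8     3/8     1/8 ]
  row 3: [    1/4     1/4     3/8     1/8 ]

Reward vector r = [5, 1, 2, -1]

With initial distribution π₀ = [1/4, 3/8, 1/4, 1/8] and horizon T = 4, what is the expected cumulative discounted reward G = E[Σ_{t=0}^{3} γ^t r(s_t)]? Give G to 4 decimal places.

t=0: π = [0.2500, 0.3750, 0.2500, 0.1250], E[r] = 2.0000, γ^t·E[r] = 2.000000, running G = 2.000000
t=1: π = [0.2813, 0.2500, 0.2656, 0.2031], E[r] = 1.9844, γ^t·E[r] = 1.587500, running G = 3.587500
t=2: π = [0.2832, 0.2520, 0.2734, 0.1914], E[r] = 2.0234, γ^t·E[r] = 1.295000, running G = 4.882500
t=3: π = [0.2842, 0.2512, 0.2727, 0.1919], E[r] = 2.0256, γ^t·E[r] = 1.037125, running G = 5.919625

G = 5.9196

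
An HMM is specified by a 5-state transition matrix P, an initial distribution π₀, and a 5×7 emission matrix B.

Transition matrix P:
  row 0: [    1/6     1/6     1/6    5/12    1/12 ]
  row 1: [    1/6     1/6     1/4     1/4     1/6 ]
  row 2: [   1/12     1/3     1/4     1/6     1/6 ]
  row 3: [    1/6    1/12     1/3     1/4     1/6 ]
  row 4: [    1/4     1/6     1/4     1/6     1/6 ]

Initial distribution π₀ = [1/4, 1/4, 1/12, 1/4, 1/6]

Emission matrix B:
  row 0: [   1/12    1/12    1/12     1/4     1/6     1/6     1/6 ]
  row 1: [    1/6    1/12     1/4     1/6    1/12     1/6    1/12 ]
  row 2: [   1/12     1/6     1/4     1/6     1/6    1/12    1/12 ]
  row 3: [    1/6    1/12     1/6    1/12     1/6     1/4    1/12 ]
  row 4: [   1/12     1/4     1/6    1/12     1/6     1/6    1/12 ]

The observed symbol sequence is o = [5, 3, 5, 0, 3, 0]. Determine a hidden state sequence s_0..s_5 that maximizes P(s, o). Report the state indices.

t=0: δ = [4.167e-02, 4.167e-02, 6.944e-03, 6.250e-02, 2.778e-02]  (obs o_0=5)
t=1: δ = [2.604e-03, 1.157e-03, 3.472e-03, 1.447e-03, 8.681e-04]  ψ = [3, 0, 3, 0, 3]  (obs o_1=3)
t=2: δ = [7.234e-05, 1.929e-04, 7.234e-05, 2.713e-04, 9.645e-05]  ψ = [0, 2, 2, 0, 2]  (obs o_2=5)
t=3: δ = [3.768e-06, 5.358e-06, 7.535e-06, 1.130e-05, 3.768e-06]  ψ = [3, 1, 3, 3, 3]  (obs o_3=0)
t=4: δ = [4.710e-07, 4.186e-07, 6.279e-07, 2.355e-07, 1.570e-07]  ψ = [3, 2, 3, 3, 3]  (obs o_4=3)
t=5: δ = [6.541e-09, 3.489e-08, 1.308e-08, 3.270e-08, 8.721e-09]  ψ = [0, 2, 2, 0, 2]  (obs o_5=0)
backtrack: best end state = 1; path = [3, 0, 3, 3, 2, 1]

path = [3, 0, 3, 3, 2, 1]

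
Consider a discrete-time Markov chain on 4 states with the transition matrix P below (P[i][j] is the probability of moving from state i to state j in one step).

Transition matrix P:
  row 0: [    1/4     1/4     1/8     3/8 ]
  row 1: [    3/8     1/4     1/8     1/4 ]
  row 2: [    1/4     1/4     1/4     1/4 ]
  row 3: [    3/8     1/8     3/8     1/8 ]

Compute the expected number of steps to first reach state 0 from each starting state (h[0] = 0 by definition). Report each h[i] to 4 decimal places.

First-step conditioning: h[0] = 0; for i ≠ 0, h[i] = 1 + Σ_k P[i][k]·h[k].
  h[1] = 1 + 1/4·h[1] + 1/8·h[2] + 1/4·h[3]
  h[2] = 1 + 1/4·h[1] + 1/4·h[2] + 1/4·h[3]
  h[3] = 1 + 1/8·h[1] + 3/8·h[2] + 1/8·h[3]
Solving the 3×3 linear system over states ≠ 0 gives exactly h = [0, 63/22, 36/11, 65/22] (h[0] = 0 is the target).

h = [0.0000, 2.8636, 3.2727, 2.9545]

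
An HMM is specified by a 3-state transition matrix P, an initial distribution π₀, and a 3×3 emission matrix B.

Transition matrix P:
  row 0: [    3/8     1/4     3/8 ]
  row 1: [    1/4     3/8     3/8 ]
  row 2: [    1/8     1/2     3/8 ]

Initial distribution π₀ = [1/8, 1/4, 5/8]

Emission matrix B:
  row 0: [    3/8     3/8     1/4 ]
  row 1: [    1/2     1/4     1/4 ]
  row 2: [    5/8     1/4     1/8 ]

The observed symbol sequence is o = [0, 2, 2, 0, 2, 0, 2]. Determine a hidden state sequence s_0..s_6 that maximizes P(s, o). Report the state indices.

path = [2, 1, 1, 2, 1, 2, 1]

t=0: δ = [4.688e-02, 1.250e-01, 3.906e-01]  (obs o_0=0)
t=1: δ = [1.221e-02, 4.883e-02, 1.831e-02]  ψ = [2, 2, 2]  (obs o_1=2)
t=2: δ = [3.052e-03, 4.578e-03, 2.289e-03]  ψ = [1, 1, 1]  (obs o_2=2)
t=3: δ = [4.292e-04, 8.583e-04, 1.073e-03]  ψ = [0, 1, 1]  (obs o_3=0)
t=4: δ = [5.364e-05, 1.341e-04, 5.029e-05]  ψ = [1, 2, 2]  (obs o_4=2)
t=5: δ = [1.257e-05, 2.515e-05, 3.143e-05]  ψ = [1, 1, 1]  (obs o_5=0)
t=6: δ = [1.572e-06, 3.929e-06, 1.473e-06]  ψ = [1, 2, 2]  (obs o_6=2)
backtrack: best end state = 1; path = [2, 1, 1, 2, 1, 2, 1]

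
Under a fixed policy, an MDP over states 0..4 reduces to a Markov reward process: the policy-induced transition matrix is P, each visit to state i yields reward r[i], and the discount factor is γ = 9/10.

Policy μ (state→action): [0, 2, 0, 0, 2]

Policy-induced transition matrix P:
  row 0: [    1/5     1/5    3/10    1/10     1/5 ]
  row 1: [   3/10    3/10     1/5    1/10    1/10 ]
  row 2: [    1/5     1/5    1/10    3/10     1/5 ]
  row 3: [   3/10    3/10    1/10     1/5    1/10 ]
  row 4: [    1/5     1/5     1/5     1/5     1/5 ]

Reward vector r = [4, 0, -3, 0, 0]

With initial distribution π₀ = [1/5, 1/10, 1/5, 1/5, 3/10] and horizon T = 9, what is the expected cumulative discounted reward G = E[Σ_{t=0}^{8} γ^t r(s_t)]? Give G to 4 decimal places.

t=0: π = [0.2000, 0.1000, 0.2000, 0.2000, 0.3000], E[r] = 0.2000, γ^t·E[r] = 0.200000, running G = 0.200000
t=1: π = [0.2300, 0.2300, 0.1800, 0.1900, 0.1700], E[r] = 0.3800, γ^t·E[r] = 0.342000, running G = 0.542000
t=2: π = [0.2420, 0.2420, 0.1860, 0.1720, 0.1580], E[r] = 0.4100, γ^t·E[r] = 0.332100, running G = 0.874100
t=3: π = [0.2414, 0.2414, 0.1884, 0.1702, 0.1586], E[r] = 0.4004, γ^t·E[r] = 0.291892, running G = 1.165992
t=4: π = [0.2412, 0.2412, 0.1883, 0.1706, 0.1588], E[r] = 0.3998, γ^t·E[r] = 0.262309, running G = 1.428300
t=5: π = [0.2412, 0.2412, 0.1882, 0.1706, 0.1588], E[r] = 0.4000, γ^t·E[r] = 0.236191, running G = 1.664492
t=6: π = [0.2412, 0.2412, 0.1882, 0.1706, 0.1588], E[r] = 0.4000, γ^t·E[r] = 0.212579, running G = 1.877070
t=7: π = [0.2412, 0.2412, 0.1882, 0.1706, 0.1588], E[r] = 0.4000, γ^t·E[r] = 0.191319, running G = 2.068389
t=8: π = [0.2412, 0.2412, 0.1882, 0.1706, 0.1588], E[r] = 0.4000, γ^t·E[r] = 0.172187, running G = 2.240576

G = 2.2406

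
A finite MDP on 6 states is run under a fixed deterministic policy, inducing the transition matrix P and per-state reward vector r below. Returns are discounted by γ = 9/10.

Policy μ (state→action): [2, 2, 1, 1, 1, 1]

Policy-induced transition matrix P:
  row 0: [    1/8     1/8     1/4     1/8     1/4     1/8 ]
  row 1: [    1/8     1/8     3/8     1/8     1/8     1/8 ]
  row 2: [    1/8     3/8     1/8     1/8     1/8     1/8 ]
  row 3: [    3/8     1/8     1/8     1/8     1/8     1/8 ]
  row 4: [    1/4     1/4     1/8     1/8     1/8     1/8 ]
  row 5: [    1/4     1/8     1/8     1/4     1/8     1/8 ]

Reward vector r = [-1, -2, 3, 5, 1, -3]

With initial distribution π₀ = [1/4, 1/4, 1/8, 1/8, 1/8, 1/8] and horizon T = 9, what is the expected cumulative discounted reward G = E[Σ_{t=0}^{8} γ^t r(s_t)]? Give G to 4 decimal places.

t=0: π = [0.2500, 0.2500, 0.1250, 0.1250, 0.1250, 0.1250], E[r] = 0.0000, γ^t·E[r] = 0.000000, running G = 0.000000
t=1: π = [0.1875, 0.1719, 0.2188, 0.1406, 0.1563, 0.1250], E[r] = 0.6094, γ^t·E[r] = 0.548438, running G = 0.548438
t=2: π = [0.1953, 0.1992, 0.1914, 0.1406, 0.1484, 0.1250], E[r] = 0.4570, γ^t·E[r] = 0.370195, running G = 0.918633
t=3: π = [0.1943, 0.1914, 0.1992, 0.1406, 0.1494, 0.1250], E[r] = 0.4980, γ^t·E[r] = 0.363076, running G = 1.281709
t=4: π = [0.1945, 0.1935, 0.1971, 0.1406, 0.1493, 0.1250], E[r] = 0.4874, γ^t·E[r] = 0.319801, running G = 1.601510
t=5: π = [0.1944, 0.1929, 0.1977, 0.1406, 0.1493, 0.1250], E[r] = 0.4901, γ^t·E[r] = 0.289415, running G = 1.890925
t=6: π = [0.1944, 0.1931, 0.1975, 0.1406, 0.1493, 0.1250], E[r] = 0.4894, γ^t·E[r] = 0.260112, running G = 2.151037
t=7: π = [0.1944, 0.1930, 0.1976, 0.1406, 0.1493, 0.1250], E[r] = 0.4896, γ^t·E[r] = 0.234183, running G = 2.385220
t=8: π = [0.1944, 0.1931, 0.1976, 0.1406, 0.1493, 0.1250], E[r] = 0.4896, γ^t·E[r] = 0.210746, running G = 2.595966

G = 2.5960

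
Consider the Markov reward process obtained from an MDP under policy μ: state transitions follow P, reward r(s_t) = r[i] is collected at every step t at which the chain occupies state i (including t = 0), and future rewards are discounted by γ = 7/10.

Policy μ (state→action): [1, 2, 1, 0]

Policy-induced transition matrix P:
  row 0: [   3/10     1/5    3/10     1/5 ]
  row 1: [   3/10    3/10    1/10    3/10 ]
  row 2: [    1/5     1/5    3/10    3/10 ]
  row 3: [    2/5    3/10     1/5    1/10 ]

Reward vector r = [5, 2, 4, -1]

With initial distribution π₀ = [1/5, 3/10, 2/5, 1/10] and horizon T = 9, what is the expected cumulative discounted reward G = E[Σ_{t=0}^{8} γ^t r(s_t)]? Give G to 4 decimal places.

t=0: π = [0.2000, 0.3000, 0.4000, 0.1000], E[r] = 3.1000, γ^t·E[r] = 3.100000, running G = 3.100000
t=1: π = [0.2700, 0.2400, 0.2300, 0.2600], E[r] = 2.4900, γ^t·E[r] = 1.743000, running G = 4.843000
t=2: π = [0.3030, 0.2500, 0.2260, 0.2210], E[r] = 2.6980, γ^t·E[r] = 1.322020, running G = 6.165020
t=3: π = [0.2995, 0.2471, 0.2279, 0.2255], E[r] = 2.6778, γ^t·E[r] = 0.918485, running G = 7.083505
t=4: π = [0.2998, 0.2473, 0.2280, 0.2250], E[r] = 2.6805, γ^t·E[r] = 0.643586, running G = 7.727091
t=5: π = [0.2997, 0.2472, 0.2281, 0.2250], E[r] = 2.6801, γ^t·E[r] = 0.450441, running G = 8.177532
t=6: π = [0.2997, 0.2472, 0.2281, 0.2250], E[r] = 2.6801, γ^t·E[r] = 0.315314, running G = 8.492846
t=7: π = [0.2997, 0.2472, 0.2281, 0.2250], E[r] = 2.6801, γ^t·E[r] = 0.220719, running G = 8.713566
t=8: π = [0.2997, 0.2472, 0.2281, 0.2250], E[r] = 2.6801, γ^t·E[r] = 0.154504, running G = 8.868069

G = 8.8681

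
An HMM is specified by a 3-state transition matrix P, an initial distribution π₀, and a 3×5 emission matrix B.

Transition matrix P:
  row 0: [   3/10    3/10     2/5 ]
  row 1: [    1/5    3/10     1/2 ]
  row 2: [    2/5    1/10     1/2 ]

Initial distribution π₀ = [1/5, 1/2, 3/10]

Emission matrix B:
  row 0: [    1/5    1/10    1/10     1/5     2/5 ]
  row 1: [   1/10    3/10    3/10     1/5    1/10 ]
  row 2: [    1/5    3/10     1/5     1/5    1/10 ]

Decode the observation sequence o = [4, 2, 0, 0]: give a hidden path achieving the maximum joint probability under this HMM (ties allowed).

path = [0, 1, 2, 2]

t=0: δ = [8.000e-02, 5.000e-02, 3.000e-02]  (obs o_0=4)
t=1: δ = [2.400e-03, 7.200e-03, 6.400e-03]  ψ = [0, 0, 0]  (obs o_1=2)
t=2: δ = [5.120e-04, 2.160e-04, 7.200e-04]  ψ = [2, 1, 1]  (obs o_2=0)
t=3: δ = [5.760e-05, 1.536e-05, 7.200e-05]  ψ = [2, 0, 2]  (obs o_3=0)
backtrack: best end state = 2; path = [0, 1, 2, 2]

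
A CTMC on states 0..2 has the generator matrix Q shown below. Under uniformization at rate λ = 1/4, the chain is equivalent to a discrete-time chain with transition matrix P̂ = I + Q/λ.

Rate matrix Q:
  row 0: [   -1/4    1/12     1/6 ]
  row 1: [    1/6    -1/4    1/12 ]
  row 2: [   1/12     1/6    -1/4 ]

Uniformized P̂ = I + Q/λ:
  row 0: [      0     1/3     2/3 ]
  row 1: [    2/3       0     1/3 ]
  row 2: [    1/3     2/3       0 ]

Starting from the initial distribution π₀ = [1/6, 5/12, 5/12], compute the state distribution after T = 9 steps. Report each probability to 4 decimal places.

t=0: π = [0.1667, 0.4167, 0.4167]
t=1: π = [0.4167, 0.3333, 0.2500]
t=2: π = [0.3056, 0.3056, 0.3889]
t=3: π = [0.3333, 0.3611, 0.3056]
t=4: π = [0.3426, 0.3148, 0.3426]
t=5: π = [0.3241, 0.3426, 0.3333]
t=6: π = [0.3395, 0.3302, 0.3302]
t=7: π = [0.3302, 0.3333, 0.3364]
t=8: π = [0.3344, 0.3344, 0.3313]
t=9: π = [0.3333, 0.3323, 0.3344]

π = [0.3333, 0.3323, 0.3344]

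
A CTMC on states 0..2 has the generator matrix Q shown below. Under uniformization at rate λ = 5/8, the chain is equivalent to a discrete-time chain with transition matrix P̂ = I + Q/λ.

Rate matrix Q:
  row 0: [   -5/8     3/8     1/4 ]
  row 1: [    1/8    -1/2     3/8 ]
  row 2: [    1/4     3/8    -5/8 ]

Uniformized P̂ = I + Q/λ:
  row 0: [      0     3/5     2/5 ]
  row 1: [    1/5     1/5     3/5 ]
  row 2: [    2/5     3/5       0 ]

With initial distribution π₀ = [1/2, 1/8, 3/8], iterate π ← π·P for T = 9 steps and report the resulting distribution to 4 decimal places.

π = [0.2248, 0.4287, 0.3466]

t=0: π = [0.5000, 0.1250, 0.3750]
t=1: π = [0.1750, 0.5500, 0.2750]
t=2: π = [0.2200, 0.3800, 0.4000]
t=3: π = [0.2360, 0.4480, 0.3160]
t=4: π = [0.2160, 0.4208, 0.3632]
t=5: π = [0.2294, 0.4317, 0.3389]
t=6: π = [0.2219, 0.4273, 0.3508]
t=7: π = [0.2258, 0.4291, 0.3452]
t=8: π = [0.2239, 0.4284, 0.3478]
t=9: π = [0.2248, 0.4287, 0.3466]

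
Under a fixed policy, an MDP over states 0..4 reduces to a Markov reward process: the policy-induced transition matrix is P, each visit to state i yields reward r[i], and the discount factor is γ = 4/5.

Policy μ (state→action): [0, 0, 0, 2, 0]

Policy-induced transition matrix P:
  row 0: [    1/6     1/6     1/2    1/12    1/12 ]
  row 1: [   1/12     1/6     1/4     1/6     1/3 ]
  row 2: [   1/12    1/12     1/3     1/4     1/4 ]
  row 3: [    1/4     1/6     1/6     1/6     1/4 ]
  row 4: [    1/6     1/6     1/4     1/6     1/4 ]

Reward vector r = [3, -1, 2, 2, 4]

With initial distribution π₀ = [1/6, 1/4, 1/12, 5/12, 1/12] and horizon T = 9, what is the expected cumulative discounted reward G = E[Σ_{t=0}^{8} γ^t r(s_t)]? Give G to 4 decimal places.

G = 8.8683

t=0: π = [0.1667, 0.2500, 0.0833, 0.4167, 0.0833], E[r] = 1.5833, γ^t·E[r] = 1.583333, running G = 1.583333
t=1: π = [0.1736, 0.1597, 0.2639, 0.1597, 0.2431], E[r] = 2.1806, γ^t·E[r] = 1.744444, running G = 3.327778
t=2: π = [0.1447, 0.1447, 0.3021, 0.1742, 0.2344], E[r] = 2.1794, γ^t·E[r] = 1.394815, running G = 4.722593
t=3: π = [0.1440, 0.1415, 0.2968, 0.1798, 0.2379], E[r] = 2.1954, γ^t·E[r] = 1.124025, running G = 5.846617
t=4: π = [0.1451, 0.1419, 0.2957, 0.1794, 0.2378], E[r] = 2.1949, γ^t·E[r] = 0.899042, running G = 6.745659
t=5: π = [0.1451, 0.1420, 0.2960, 0.1792, 0.2376], E[r] = 2.1944, γ^t·E[r] = 0.719048, running G = 7.464707
t=6: π = [0.1451, 0.1420, 0.2960, 0.1792, 0.2376], E[r] = 2.1944, γ^t·E[r] = 0.575245, running G = 8.039952
t=7: π = [0.1451, 0.1420, 0.2960, 0.1792, 0.2376], E[r] = 2.1944, γ^t·E[r] = 0.460200, running G = 8.500152
t=8: π = [0.1451, 0.1420, 0.2960, 0.1792, 0.2376], E[r] = 2.1944, γ^t·E[r] = 0.368160, running G = 8.868312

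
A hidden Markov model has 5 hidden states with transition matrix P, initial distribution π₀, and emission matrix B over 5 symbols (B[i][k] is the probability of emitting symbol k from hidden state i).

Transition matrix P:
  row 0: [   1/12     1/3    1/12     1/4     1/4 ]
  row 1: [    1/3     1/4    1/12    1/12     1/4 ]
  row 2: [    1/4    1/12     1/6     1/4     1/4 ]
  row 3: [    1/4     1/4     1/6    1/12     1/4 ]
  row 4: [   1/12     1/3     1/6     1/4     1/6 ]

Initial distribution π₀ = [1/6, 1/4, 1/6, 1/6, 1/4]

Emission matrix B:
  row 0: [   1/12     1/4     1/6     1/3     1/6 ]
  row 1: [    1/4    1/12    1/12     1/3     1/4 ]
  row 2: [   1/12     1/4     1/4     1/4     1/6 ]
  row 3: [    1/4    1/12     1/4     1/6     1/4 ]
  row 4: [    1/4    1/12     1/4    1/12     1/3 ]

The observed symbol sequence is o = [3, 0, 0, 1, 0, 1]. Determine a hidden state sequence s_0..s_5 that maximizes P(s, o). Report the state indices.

path = [1, 4, 1, 0, 1, 0]

t=0: δ = [5.556e-02, 8.333e-02, 4.167e-02, 2.778e-02, 2.083e-02]  (obs o_0=3)
t=1: δ = [2.315e-03, 5.208e-03, 5.787e-04, 3.472e-03, 5.208e-03]  ψ = [1, 1, 1, 0, 1]  (obs o_1=0)
t=2: δ = [1.447e-04, 4.340e-04, 7.234e-05, 3.255e-04, 3.255e-04]  ψ = [1, 4, 4, 4, 1]  (obs o_2=0)
t=3: δ = [3.617e-05, 9.042e-06, 1.356e-05, 6.782e-06, 9.042e-06]  ψ = [1, 1, 3, 4, 1]  (obs o_3=1)
t=4: δ = [2.826e-07, 3.014e-06, 2.512e-07, 2.261e-06, 2.261e-06]  ψ = [2, 0, 0, 0, 0]  (obs o_4=0)
t=5: δ = [2.512e-07, 6.279e-08, 9.419e-08, 4.710e-08, 6.279e-08]  ψ = [1, 1, 3, 4, 1]  (obs o_5=1)
backtrack: best end state = 0; path = [1, 4, 1, 0, 1, 0]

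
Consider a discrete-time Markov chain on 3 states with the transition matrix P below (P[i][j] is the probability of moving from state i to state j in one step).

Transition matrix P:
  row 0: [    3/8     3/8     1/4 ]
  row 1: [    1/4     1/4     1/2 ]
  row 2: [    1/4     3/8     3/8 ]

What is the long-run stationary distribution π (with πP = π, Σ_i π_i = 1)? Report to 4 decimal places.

Balance equations π_j = Σ_i π_i·P[i][j]:
  π_0 = 3/8·π_0 + 1/4·π_1 + 1/4·π_2
  π_1 = 3/8·π_0 + 1/4·π_1 + 3/8·π_2
  normalize: π_0 + π_1 + π_2 = 1
Solving the linear system gives exactly π = [2/7, 1/3, 8/21].

π = [0.2857, 0.3333, 0.3810]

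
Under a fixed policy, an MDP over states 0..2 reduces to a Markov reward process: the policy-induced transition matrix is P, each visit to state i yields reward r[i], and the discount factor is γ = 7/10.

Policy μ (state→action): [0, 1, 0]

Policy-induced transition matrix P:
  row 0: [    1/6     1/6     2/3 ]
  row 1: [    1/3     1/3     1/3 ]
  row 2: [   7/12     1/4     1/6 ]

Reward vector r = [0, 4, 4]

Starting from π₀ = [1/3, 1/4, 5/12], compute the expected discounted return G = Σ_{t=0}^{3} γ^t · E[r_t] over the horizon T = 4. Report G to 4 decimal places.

G = 6.5061

t=0: π = [0.3333, 0.2500, 0.4167], E[r] = 2.6667, γ^t·E[r] = 2.666667, running G = 2.666667
t=1: π = [0.3819, 0.2431, 0.3750], E[r] = 2.4722, γ^t·E[r] = 1.730556, running G = 4.397222
t=2: π = [0.3634, 0.2384, 0.3981], E[r] = 2.5463, γ^t·E[r] = 1.247685, running G = 5.644907
t=3: π = [0.3723, 0.2396, 0.3881], E[r] = 2.5108, γ^t·E[r] = 0.861205, running G = 6.506113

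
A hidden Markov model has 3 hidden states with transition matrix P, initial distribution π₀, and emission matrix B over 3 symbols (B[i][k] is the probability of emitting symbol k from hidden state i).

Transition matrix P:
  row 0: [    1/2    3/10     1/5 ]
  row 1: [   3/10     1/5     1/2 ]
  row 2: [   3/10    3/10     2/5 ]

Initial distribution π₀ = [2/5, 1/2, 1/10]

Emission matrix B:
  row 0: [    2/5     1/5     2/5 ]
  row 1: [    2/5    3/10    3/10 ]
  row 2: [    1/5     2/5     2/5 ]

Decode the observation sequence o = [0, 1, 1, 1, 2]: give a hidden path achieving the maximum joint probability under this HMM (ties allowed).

t=0: δ = [1.600e-01, 2.000e-01, 2.000e-02]  (obs o_0=0)
t=1: δ = [1.600e-02, 1.440e-02, 4.000e-02]  ψ = [0, 0, 1]  (obs o_1=1)
t=2: δ = [2.400e-03, 3.600e-03, 6.400e-03]  ψ = [2, 2, 2]  (obs o_2=1)
t=3: δ = [3.840e-04, 5.760e-04, 1.024e-03]  ψ = [2, 2, 2]  (obs o_3=1)
t=4: δ = [1.229e-04, 9.216e-05, 1.638e-04]  ψ = [2, 2, 2]  (obs o_4=2)
backtrack: best end state = 2; path = [1, 2, 2, 2, 2]

path = [1, 2, 2, 2, 2]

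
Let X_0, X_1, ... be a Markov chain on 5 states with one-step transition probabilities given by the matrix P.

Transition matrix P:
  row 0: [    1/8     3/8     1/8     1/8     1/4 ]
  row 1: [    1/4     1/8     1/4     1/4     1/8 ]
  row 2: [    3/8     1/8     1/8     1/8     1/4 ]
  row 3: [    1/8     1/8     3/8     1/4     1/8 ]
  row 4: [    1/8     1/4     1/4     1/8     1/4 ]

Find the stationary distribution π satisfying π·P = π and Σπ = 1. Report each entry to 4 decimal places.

Balance equations π_j = Σ_i π_i·P[i][j]:
  π_0 = 1/8·π_0 + 1/4·π_1 + 3/8·π_2 + 1/8·π_3 + 1/8·π_4
  π_1 = 3/8·π_0 + 1/8·π_1 + 1/8·π_2 + 1/8·π_3 + 1/4·π_4
  π_2 = 1/8·π_0 + 1/4·π_1 + 1/8·π_2 + 3/8·π_3 + 1/4·π_4
  π_3 = 1/8·π_0 + 1/4·π_1 + 1/8·π_2 + 1/4·π_3 + 1/8·π_4
  normalize: π_0 + π_1 + π_2 + π_3 + π_4 = 1
Solving the linear system gives exactly π = [957/4672, 471/2336, 1021/4672, 401/2336, 475/2336].

π = [0.2048, 0.2016, 0.2185, 0.1717, 0.2033]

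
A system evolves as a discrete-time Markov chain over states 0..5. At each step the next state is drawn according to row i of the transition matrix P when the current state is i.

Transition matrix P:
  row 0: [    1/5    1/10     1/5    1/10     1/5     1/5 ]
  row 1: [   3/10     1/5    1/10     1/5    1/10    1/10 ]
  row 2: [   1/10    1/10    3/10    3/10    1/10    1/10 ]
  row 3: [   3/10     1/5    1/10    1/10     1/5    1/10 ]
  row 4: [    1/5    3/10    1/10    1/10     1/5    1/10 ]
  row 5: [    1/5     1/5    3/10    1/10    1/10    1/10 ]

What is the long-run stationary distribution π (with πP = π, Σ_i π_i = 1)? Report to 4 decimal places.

Balance equations π_j = Σ_i π_i·P[i][j]:
  π_0 = 1/5·π_0 + 3/10·π_1 + 1/10·π_2 + 3/10·π_3 + 1/5·π_4 + 1/5·π_5
  π_1 = 1/10·π_0 + 1/5·π_1 + 1/10·π_2 + 1/5·π_3 + 3/10·π_4 + 1/5·π_5
  π_2 = 1/5·π_0 + 1/10·π_1 + 3/10·π_2 + 1/10·π_3 + 1/10·π_4 + 3/10·π_5
  π_3 = 1/10·π_0 + 1/5·π_1 + 3/10·π_2 + 1/10·π_3 + 1/10·π_4 + 1/10·π_5
  π_4 = 1/5·π_0 + 1/10·π_1 + 1/10·π_2 + 1/5·π_3 + 1/5·π_4 + 1/10·π_5
  normalize: π_0 + π_1 + π_2 + π_3 + π_4 + π_5 = 1
Solving the linear system gives exactly π = [449/2091, 367/2091, 127/697, 322/2091, 106/697, 254/2091].

π = [0.2147, 0.1755, 0.1822, 0.1540, 0.1521, 0.1215]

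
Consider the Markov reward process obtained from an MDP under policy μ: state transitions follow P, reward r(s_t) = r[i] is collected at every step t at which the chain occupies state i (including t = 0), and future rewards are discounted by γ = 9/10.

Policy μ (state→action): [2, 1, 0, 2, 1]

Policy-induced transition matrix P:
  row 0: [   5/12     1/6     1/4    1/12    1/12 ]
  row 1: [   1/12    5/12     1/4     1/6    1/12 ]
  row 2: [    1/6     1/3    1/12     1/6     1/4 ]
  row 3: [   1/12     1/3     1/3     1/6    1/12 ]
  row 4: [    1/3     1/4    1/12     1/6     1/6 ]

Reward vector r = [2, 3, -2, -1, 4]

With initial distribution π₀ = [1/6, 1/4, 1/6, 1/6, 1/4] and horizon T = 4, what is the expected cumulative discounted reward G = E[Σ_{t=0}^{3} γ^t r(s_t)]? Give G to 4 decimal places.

G = 4.7703

t=0: π = [0.1667, 0.2500, 0.1667, 0.1667, 0.2500], E[r] = 1.5833, γ^t·E[r] = 1.583333, running G = 1.583333
t=1: π = [0.2153, 0.3056, 0.1944, 0.1528, 0.1319], E[r] = 1.3333, γ^t·E[r] = 1.200000, running G = 2.783333
t=2: π = [0.2043, 0.3119, 0.2083, 0.1487, 0.1267], E[r] = 1.2859, γ^t·E[r] = 1.041563, running G = 3.824896
t=3: π = [0.2005, 0.3147, 0.2065, 0.1496, 0.1286], E[r] = 1.2968, γ^t·E[r] = 0.945387, running G = 4.770283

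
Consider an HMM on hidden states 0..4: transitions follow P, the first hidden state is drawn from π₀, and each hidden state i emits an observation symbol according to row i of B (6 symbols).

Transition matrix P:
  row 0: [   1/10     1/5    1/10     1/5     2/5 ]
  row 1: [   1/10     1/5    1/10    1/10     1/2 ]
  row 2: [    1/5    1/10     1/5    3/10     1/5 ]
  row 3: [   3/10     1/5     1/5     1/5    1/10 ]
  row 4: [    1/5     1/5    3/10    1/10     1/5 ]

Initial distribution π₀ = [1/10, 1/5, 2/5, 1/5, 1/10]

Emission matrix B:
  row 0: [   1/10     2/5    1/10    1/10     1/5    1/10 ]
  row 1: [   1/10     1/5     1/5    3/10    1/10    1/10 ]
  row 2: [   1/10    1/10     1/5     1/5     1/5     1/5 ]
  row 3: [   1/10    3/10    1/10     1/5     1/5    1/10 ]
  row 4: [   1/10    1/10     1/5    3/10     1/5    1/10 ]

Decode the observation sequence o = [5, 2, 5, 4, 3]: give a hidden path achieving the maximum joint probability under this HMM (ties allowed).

path = [2, 4, 2, 0, 4]

t=0: δ = [1.000e-02, 2.000e-02, 8.000e-02, 2.000e-02, 1.000e-02]  (obs o_0=5)
t=1: δ = [1.600e-03, 1.600e-03, 3.200e-03, 2.400e-03, 3.200e-03]  ψ = [2, 2, 2, 2, 2]  (obs o_1=2)
t=2: δ = [7.200e-05, 6.400e-05, 1.920e-04, 9.600e-05, 8.000e-05]  ψ = [3, 4, 4, 2, 1]  (obs o_2=5)
t=3: δ = [7.680e-06, 1.920e-06, 7.680e-06, 1.152e-05, 7.680e-06]  ψ = [2, 2, 2, 2, 2]  (obs o_3=4)
t=4: δ = [3.456e-07, 6.912e-07, 4.608e-07, 4.608e-07, 9.216e-07]  ψ = [3, 3, 3, 2, 0]  (obs o_4=3)
backtrack: best end state = 4; path = [2, 4, 2, 0, 4]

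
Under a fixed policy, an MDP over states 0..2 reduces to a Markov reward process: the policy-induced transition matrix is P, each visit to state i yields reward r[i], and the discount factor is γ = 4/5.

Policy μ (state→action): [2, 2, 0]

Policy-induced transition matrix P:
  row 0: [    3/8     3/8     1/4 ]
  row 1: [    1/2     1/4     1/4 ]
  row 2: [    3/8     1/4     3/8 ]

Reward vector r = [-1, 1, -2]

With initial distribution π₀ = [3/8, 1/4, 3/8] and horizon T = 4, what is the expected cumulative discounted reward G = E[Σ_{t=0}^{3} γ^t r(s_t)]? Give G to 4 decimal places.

G = -2.2259

t=0: π = [0.3750, 0.2500, 0.3750], E[r] = -0.8750, γ^t·E[r] = -0.875000, running G = -0.875000
t=1: π = [0.4063, 0.2969, 0.2969], E[r] = -0.7031, γ^t·E[r] = -0.562500, running G = -1.437500
t=2: π = [0.4121, 0.3008, 0.2871], E[r] = -0.6855, γ^t·E[r] = -0.438750, running G = -1.876250
t=3: π = [0.4126, 0.3015, 0.2859], E[r] = -0.6829, γ^t·E[r] = -0.349625, running G = -2.225875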